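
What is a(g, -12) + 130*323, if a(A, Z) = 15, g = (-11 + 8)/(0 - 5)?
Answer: 42005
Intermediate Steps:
g = ⅗ (g = -3/(-5) = -3*(-⅕) = ⅗ ≈ 0.60000)
a(g, -12) + 130*323 = 15 + 130*323 = 15 + 41990 = 42005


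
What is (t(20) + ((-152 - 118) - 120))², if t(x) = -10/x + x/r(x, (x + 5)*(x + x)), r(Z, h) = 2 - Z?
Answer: 49688401/324 ≈ 1.5336e+5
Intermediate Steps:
t(x) = -10/x + x/(2 - x)
(t(20) + ((-152 - 118) - 120))² = ((20 - 1*20² - 10*20)/(20*(-2 + 20)) + ((-152 - 118) - 120))² = ((1/20)*(20 - 1*400 - 200)/18 + (-270 - 120))² = ((1/20)*(1/18)*(20 - 400 - 200) - 390)² = ((1/20)*(1/18)*(-580) - 390)² = (-29/18 - 390)² = (-7049/18)² = 49688401/324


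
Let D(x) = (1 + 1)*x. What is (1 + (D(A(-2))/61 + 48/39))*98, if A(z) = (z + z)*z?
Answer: 193746/793 ≈ 244.32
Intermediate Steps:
A(z) = 2*z² (A(z) = (2*z)*z = 2*z²)
D(x) = 2*x
(1 + (D(A(-2))/61 + 48/39))*98 = (1 + ((2*(2*(-2)²))/61 + 48/39))*98 = (1 + ((2*(2*4))*(1/61) + 48*(1/39)))*98 = (1 + ((2*8)*(1/61) + 16/13))*98 = (1 + (16*(1/61) + 16/13))*98 = (1 + (16/61 + 16/13))*98 = (1 + 1184/793)*98 = (1977/793)*98 = 193746/793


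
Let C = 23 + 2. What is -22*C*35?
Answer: -19250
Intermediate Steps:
C = 25
-22*C*35 = -22*25*35 = -550*35 = -19250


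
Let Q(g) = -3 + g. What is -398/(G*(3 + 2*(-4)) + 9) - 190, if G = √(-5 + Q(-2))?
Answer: -66472/331 - 1990*I*√10/331 ≈ -200.82 - 19.012*I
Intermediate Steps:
G = I*√10 (G = √(-5 + (-3 - 2)) = √(-5 - 5) = √(-10) = I*√10 ≈ 3.1623*I)
-398/(G*(3 + 2*(-4)) + 9) - 190 = -398/((I*√10)*(3 + 2*(-4)) + 9) - 190 = -398/((I*√10)*(3 - 8) + 9) - 190 = -398/((I*√10)*(-5) + 9) - 190 = -398/(-5*I*√10 + 9) - 190 = -398/(9 - 5*I*√10) - 190 = -190 - 398/(9 - 5*I*√10)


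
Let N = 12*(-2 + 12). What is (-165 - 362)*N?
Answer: -63240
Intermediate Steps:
N = 120 (N = 12*10 = 120)
(-165 - 362)*N = (-165 - 362)*120 = -527*120 = -63240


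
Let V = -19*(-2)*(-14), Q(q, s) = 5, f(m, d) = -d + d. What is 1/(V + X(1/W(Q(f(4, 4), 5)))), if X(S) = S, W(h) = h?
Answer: -5/2659 ≈ -0.0018804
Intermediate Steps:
f(m, d) = 0
V = -532 (V = 38*(-14) = -532)
1/(V + X(1/W(Q(f(4, 4), 5)))) = 1/(-532 + 1/5) = 1/(-532 + ⅕) = 1/(-2659/5) = -5/2659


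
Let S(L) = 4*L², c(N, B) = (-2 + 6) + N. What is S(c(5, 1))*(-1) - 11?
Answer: -335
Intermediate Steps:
c(N, B) = 4 + N
S(c(5, 1))*(-1) - 11 = (4*(4 + 5)²)*(-1) - 11 = (4*9²)*(-1) - 11 = (4*81)*(-1) - 11 = 324*(-1) - 11 = -324 - 11 = -335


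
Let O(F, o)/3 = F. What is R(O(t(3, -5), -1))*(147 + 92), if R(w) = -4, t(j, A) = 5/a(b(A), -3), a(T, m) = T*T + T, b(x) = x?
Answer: -956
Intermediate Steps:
a(T, m) = T + T² (a(T, m) = T² + T = T + T²)
t(j, A) = 5/(A*(1 + A)) (t(j, A) = 5/((A*(1 + A))) = 5*(1/(A*(1 + A))) = 5/(A*(1 + A)))
O(F, o) = 3*F
R(O(t(3, -5), -1))*(147 + 92) = -4*(147 + 92) = -4*239 = -956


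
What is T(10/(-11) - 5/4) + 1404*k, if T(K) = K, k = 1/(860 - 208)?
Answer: -41/7172 ≈ -0.0057167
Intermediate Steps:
k = 1/652 ≈ 0.0015337
T(10/(-11) - 5/4) + 1404*k = (10/(-11) - 5/4) + 1404*(1/652) = (10*(-1/11) - 5*¼) + 351/163 = (-10/11 - 5/4) + 351/163 = -95/44 + 351/163 = -41/7172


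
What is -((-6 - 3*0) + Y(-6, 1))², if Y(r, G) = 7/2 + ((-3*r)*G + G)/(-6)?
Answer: -289/9 ≈ -32.111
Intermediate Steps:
Y(r, G) = 7/2 - G/6 + G*r/2 (Y(r, G) = 7*(½) + (-3*G*r + G)*(-⅙) = 7/2 + (G - 3*G*r)*(-⅙) = 7/2 + (-G/6 + G*r/2) = 7/2 - G/6 + G*r/2)
-((-6 - 3*0) + Y(-6, 1))² = -((-6 - 3*0) + (7/2 - ⅙*1 + (½)*1*(-6)))² = -((-6 + 0) + (7/2 - ⅙ - 3))² = -(-6 + ⅓)² = -(-17/3)² = -1*289/9 = -289/9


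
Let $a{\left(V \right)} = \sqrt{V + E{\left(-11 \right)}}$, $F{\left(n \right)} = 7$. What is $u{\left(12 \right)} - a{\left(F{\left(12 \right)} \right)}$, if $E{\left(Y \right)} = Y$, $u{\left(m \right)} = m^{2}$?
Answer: $144 - 2 i \approx 144.0 - 2.0 i$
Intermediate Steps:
$a{\left(V \right)} = \sqrt{-11 + V}$ ($a{\left(V \right)} = \sqrt{V - 11} = \sqrt{-11 + V}$)
$u{\left(12 \right)} - a{\left(F{\left(12 \right)} \right)} = 12^{2} - \sqrt{-11 + 7} = 144 - \sqrt{-4} = 144 - 2 i$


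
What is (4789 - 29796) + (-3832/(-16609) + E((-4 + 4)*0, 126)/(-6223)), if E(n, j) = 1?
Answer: -2584644849722/103357807 ≈ -25007.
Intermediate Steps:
(4789 - 29796) + (-3832/(-16609) + E((-4 + 4)*0, 126)/(-6223)) = (4789 - 29796) + (-3832/(-16609) + 1/(-6223)) = -25007 + (-3832*(-1/16609) + 1*(-1/6223)) = -25007 + (3832/16609 - 1/6223) = -25007 + 23829927/103357807 = -2584644849722/103357807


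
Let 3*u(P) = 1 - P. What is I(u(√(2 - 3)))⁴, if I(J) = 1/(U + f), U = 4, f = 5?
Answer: 1/6561 ≈ 0.00015242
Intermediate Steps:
u(P) = ⅓ - P/3 (u(P) = (1 - P)/3 = ⅓ - P/3)
I(J) = ⅑ (I(J) = 1/(4 + 5) = 1/9 = ⅑)
I(u(√(2 - 3)))⁴ = (⅑)⁴ = 1/6561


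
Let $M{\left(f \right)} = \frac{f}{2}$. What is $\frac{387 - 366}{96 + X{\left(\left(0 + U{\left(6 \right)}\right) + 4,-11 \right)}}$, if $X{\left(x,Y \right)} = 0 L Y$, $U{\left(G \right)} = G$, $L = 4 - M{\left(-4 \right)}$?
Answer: $\frac{7}{32} \approx 0.21875$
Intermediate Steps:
$M{\left(f \right)} = \frac{f}{2}$ ($M{\left(f \right)} = f \frac{1}{2} = \frac{f}{2}$)
$L = 6$ ($L = 4 - \frac{1}{2} \left(-4\right) = 4 - -2 = 4 + 2 = 6$)
$X{\left(x,Y \right)} = 0$ ($X{\left(x,Y \right)} = 0 \cdot 6 Y = 0 Y = 0$)
$\frac{387 - 366}{96 + X{\left(\left(0 + U{\left(6 \right)}\right) + 4,-11 \right)}} = \frac{387 - 366}{96 + 0} = \frac{21}{96} = 21 \cdot \frac{1}{96} = \frac{7}{32}$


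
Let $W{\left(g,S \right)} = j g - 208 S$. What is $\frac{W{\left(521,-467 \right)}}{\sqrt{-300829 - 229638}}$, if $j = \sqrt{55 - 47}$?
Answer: $\frac{2 i \sqrt{530467} \left(-48568 - 521 \sqrt{2}\right)}{530467} \approx - 135.39 i$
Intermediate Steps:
$j = 2 \sqrt{2}$ ($j = \sqrt{8} = 2 \sqrt{2} \approx 2.8284$)
$W{\left(g,S \right)} = - 208 S + 2 g \sqrt{2}$ ($W{\left(g,S \right)} = 2 \sqrt{2} g - 208 S = 2 g \sqrt{2} - 208 S = - 208 S + 2 g \sqrt{2}$)
$\frac{W{\left(521,-467 \right)}}{\sqrt{-300829 - 229638}} = \frac{\left(-208\right) \left(-467\right) + 2 \cdot 521 \sqrt{2}}{\sqrt{-300829 - 229638}} = \frac{97136 + 1042 \sqrt{2}}{\sqrt{-530467}} = \frac{97136 + 1042 \sqrt{2}}{i \sqrt{530467}} = \left(97136 + 1042 \sqrt{2}\right) \left(- \frac{i \sqrt{530467}}{530467}\right) = - \frac{i \sqrt{530467} \left(97136 + 1042 \sqrt{2}\right)}{530467}$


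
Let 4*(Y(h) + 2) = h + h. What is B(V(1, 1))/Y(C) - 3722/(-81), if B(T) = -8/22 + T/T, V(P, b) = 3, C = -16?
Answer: 408853/8910 ≈ 45.887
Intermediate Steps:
B(T) = 7/11 (B(T) = -8*1/22 + 1 = -4/11 + 1 = 7/11)
Y(h) = -2 + h/2 (Y(h) = -2 + (h + h)/4 = -2 + (2*h)/4 = -2 + h/2)
B(V(1, 1))/Y(C) - 3722/(-81) = 7/(11*(-2 + (½)*(-16))) - 3722/(-81) = 7/(11*(-2 - 8)) - 3722*(-1/81) = (7/11)/(-10) + 3722/81 = (7/11)*(-⅒) + 3722/81 = -7/110 + 3722/81 = 408853/8910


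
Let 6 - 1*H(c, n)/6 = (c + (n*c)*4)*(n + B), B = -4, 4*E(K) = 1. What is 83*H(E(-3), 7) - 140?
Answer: -15967/2 ≈ -7983.5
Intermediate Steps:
E(K) = ¼ (E(K) = (¼)*1 = ¼)
H(c, n) = 36 - 6*(-4 + n)*(c + 4*c*n) (H(c, n) = 36 - 6*(c + (n*c)*4)*(n - 4) = 36 - 6*(c + (c*n)*4)*(-4 + n) = 36 - 6*(c + 4*c*n)*(-4 + n) = 36 - 6*(-4 + n)*(c + 4*c*n))
83*H(E(-3), 7) - 140 = 83*(36 + 24*(¼) - 24*¼*7² + 90*(¼)*7) - 140 = 83*(36 + 6 - 24*¼*49 + 315/2) - 140 = 83*(36 + 6 - 294 + 315/2) - 140 = 83*(-189/2) - 140 = -15687/2 - 140 = -15967/2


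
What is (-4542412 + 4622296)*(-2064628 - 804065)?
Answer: -229162671612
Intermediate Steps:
(-4542412 + 4622296)*(-2064628 - 804065) = 79884*(-2868693) = -229162671612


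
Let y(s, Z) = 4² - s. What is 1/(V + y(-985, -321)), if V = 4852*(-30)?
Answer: -1/144559 ≈ -6.9176e-6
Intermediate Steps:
y(s, Z) = 16 - s
V = -145560
1/(V + y(-985, -321)) = 1/(-145560 + (16 - 1*(-985))) = 1/(-145560 + (16 + 985)) = 1/(-145560 + 1001) = 1/(-144559) = -1/144559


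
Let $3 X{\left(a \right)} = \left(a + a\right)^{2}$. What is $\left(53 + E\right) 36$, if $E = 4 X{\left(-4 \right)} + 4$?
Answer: $5124$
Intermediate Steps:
$X{\left(a \right)} = \frac{4 a^{2}}{3}$ ($X{\left(a \right)} = \frac{\left(a + a\right)^{2}}{3} = \frac{\left(2 a\right)^{2}}{3} = \frac{4 a^{2}}{3}$)
$E = \frac{268}{3}$ ($E = 4 \frac{4 \left(-4\right)^{2}}{3} + 4 = 4 \cdot \frac{4}{3} \cdot 16 + 4 = 4 \cdot \frac{64}{3} + 4 = \frac{256}{3} + 4 = \frac{268}{3} \approx 89.333$)
$\left(53 + E\right) 36 = \left(53 + \frac{268}{3}\right) 36 = \frac{427}{3} \cdot 36 = 5124$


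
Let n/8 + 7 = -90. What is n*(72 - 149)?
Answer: 59752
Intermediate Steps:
n = -776 (n = -56 + 8*(-90) = -56 - 720 = -776)
n*(72 - 149) = -776*(72 - 149) = -776*(-77) = 59752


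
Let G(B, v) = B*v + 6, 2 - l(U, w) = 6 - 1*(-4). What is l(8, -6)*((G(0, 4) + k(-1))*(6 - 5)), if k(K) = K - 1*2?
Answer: -24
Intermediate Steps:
l(U, w) = -8 (l(U, w) = 2 - (6 - 1*(-4)) = 2 - (6 + 4) = 2 - 1*10 = 2 - 10 = -8)
k(K) = -2 + K (k(K) = K - 2 = -2 + K)
G(B, v) = 6 + B*v
l(8, -6)*((G(0, 4) + k(-1))*(6 - 5)) = -8*((6 + 0*4) + (-2 - 1))*(6 - 5) = -8*((6 + 0) - 3) = -8*(6 - 3) = -24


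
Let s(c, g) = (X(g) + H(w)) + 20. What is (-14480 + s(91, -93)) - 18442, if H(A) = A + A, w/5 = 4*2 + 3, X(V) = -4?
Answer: -32796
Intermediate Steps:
w = 55 (w = 5*(4*2 + 3) = 5*(8 + 3) = 5*11 = 55)
H(A) = 2*A
s(c, g) = 126 (s(c, g) = (-4 + 2*55) + 20 = (-4 + 110) + 20 = 106 + 20 = 126)
(-14480 + s(91, -93)) - 18442 = (-14480 + 126) - 18442 = -14354 - 18442 = -32796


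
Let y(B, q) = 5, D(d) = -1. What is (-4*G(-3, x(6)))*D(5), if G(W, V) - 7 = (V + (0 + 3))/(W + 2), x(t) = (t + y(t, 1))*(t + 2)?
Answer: -336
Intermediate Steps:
x(t) = (2 + t)*(5 + t) (x(t) = (t + 5)*(t + 2) = (5 + t)*(2 + t) = (2 + t)*(5 + t))
G(W, V) = 7 + (3 + V)/(2 + W) (G(W, V) = 7 + (V + (0 + 3))/(W + 2) = 7 + (V + 3)/(2 + W) = 7 + (3 + V)/(2 + W))
(-4*G(-3, x(6)))*D(5) = -4*(17 + (10 + 6² + 7*6) + 7*(-3))/(2 - 3)*(-1) = -4*(17 + (10 + 36 + 42) - 21)/(-1)*(-1) = -(-4)*(17 + 88 - 21)*(-1) = -(-4)*84*(-1) = -4*(-84)*(-1) = 336*(-1) = -336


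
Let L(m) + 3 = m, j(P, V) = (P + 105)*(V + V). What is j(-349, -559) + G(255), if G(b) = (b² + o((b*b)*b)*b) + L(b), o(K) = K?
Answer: 4228588694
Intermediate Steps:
j(P, V) = 2*V*(105 + P) (j(P, V) = (105 + P)*(2*V) = 2*V*(105 + P))
L(m) = -3 + m
G(b) = -3 + b + b² + b⁴ (G(b) = (b² + ((b*b)*b)*b) + (-3 + b) = (b² + (b²*b)*b) + (-3 + b) = (b² + b³*b) + (-3 + b) = (b² + b⁴) + (-3 + b) = -3 + b + b² + b⁴)
j(-349, -559) + G(255) = 2*(-559)*(105 - 349) + (-3 + 255 + 255² + 255⁴) = 2*(-559)*(-244) + (-3 + 255 + 65025 + 4228250625) = 272792 + 4228315902 = 4228588694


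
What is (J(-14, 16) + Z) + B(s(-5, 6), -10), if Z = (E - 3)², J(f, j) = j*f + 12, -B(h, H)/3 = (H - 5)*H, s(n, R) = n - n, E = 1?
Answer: -658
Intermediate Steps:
s(n, R) = 0
B(h, H) = -3*H*(-5 + H) (B(h, H) = -3*(H - 5)*H = -3*(-5 + H)*H = -3*H*(-5 + H))
J(f, j) = 12 + f*j (J(f, j) = f*j + 12 = 12 + f*j)
Z = 4 (Z = (1 - 3)² = (-2)² = 4)
(J(-14, 16) + Z) + B(s(-5, 6), -10) = ((12 - 14*16) + 4) + 3*(-10)*(5 - 1*(-10)) = ((12 - 224) + 4) + 3*(-10)*(5 + 10) = (-212 + 4) + 3*(-10)*15 = -208 - 450 = -658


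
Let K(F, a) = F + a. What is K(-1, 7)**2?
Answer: 36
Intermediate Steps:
K(-1, 7)**2 = (-1 + 7)**2 = 6**2 = 36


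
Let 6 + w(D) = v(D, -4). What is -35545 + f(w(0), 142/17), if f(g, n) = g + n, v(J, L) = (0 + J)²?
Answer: -604225/17 ≈ -35543.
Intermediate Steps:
v(J, L) = J²
w(D) = -6 + D²
-35545 + f(w(0), 142/17) = -35545 + ((-6 + 0²) + 142/17) = -35545 + ((-6 + 0) + 142*(1/17)) = -35545 + (-6 + 142/17) = -35545 + 40/17 = -604225/17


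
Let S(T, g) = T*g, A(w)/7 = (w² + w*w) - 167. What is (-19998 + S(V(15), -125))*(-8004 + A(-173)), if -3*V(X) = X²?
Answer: -4353655959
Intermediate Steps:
V(X) = -X²/3
A(w) = -1169 + 14*w² (A(w) = 7*((w² + w*w) - 167) = 7*((w² + w²) - 167) = 7*(2*w² - 167) = 7*(-167 + 2*w²) = -1169 + 14*w²)
(-19998 + S(V(15), -125))*(-8004 + A(-173)) = (-19998 - ⅓*15²*(-125))*(-8004 + (-1169 + 14*(-173)²)) = (-19998 - ⅓*225*(-125))*(-8004 + (-1169 + 14*29929)) = (-19998 - 75*(-125))*(-8004 + (-1169 + 419006)) = (-19998 + 9375)*(-8004 + 417837) = -10623*409833 = -4353655959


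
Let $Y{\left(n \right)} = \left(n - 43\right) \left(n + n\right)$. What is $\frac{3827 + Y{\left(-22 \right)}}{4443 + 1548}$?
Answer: $\frac{2229}{1997} \approx 1.1162$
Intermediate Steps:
$Y{\left(n \right)} = 2 n \left(-43 + n\right)$ ($Y{\left(n \right)} = \left(n - 43\right) 2 n = \left(-43 + n\right) 2 n = 2 n \left(-43 + n\right)$)
$\frac{3827 + Y{\left(-22 \right)}}{4443 + 1548} = \frac{3827 + 2 \left(-22\right) \left(-43 - 22\right)}{4443 + 1548} = \frac{3827 + 2 \left(-22\right) \left(-65\right)}{5991} = \left(3827 + 2860\right) \frac{1}{5991} = 6687 \cdot \frac{1}{5991} = \frac{2229}{1997}$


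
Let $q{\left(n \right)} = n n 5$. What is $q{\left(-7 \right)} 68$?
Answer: $16660$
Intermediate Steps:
$q{\left(n \right)} = 5 n^{2}$ ($q{\left(n \right)} = n^{2} \cdot 5 = 5 n^{2}$)
$q{\left(-7 \right)} 68 = 5 \left(-7\right)^{2} \cdot 68 = 5 \cdot 49 \cdot 68 = 245 \cdot 68 = 16660$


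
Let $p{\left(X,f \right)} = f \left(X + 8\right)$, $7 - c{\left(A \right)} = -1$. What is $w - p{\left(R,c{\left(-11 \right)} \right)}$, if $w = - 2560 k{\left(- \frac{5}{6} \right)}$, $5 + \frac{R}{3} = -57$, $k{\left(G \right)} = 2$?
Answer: $-3696$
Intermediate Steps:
$R = -186$ ($R = -15 + 3 \left(-57\right) = -15 - 171 = -186$)
$c{\left(A \right)} = 8$ ($c{\left(A \right)} = 7 - -1 = 7 + 1 = 8$)
$p{\left(X,f \right)} = f \left(8 + X\right)$
$w = -5120$ ($w = \left(-2560\right) 2 = -5120$)
$w - p{\left(R,c{\left(-11 \right)} \right)} = -5120 - 8 \left(8 - 186\right) = -5120 - 8 \left(-178\right) = -5120 - -1424 = -5120 + 1424 = -3696$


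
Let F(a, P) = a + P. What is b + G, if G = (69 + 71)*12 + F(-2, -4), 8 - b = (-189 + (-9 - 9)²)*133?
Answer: -16273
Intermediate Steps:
F(a, P) = P + a
b = -17947 (b = 8 - (-189 + (-9 - 9)²)*133 = 8 - (-189 + (-18)²)*133 = 8 - (-189 + 324)*133 = 8 - 135*133 = 8 - 1*17955 = 8 - 17955 = -17947)
G = 1674 (G = (69 + 71)*12 + (-4 - 2) = 140*12 - 6 = 1680 - 6 = 1674)
b + G = -17947 + 1674 = -16273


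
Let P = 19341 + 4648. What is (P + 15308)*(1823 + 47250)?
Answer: 1928421681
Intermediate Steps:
P = 23989
(P + 15308)*(1823 + 47250) = (23989 + 15308)*(1823 + 47250) = 39297*49073 = 1928421681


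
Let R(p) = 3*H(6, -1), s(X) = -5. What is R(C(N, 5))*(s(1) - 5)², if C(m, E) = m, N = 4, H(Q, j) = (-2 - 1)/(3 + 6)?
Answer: -100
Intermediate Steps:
H(Q, j) = -⅓ (H(Q, j) = -3/9 = -3*⅑ = -⅓)
R(p) = -1 (R(p) = 3*(-⅓) = -1)
R(C(N, 5))*(s(1) - 5)² = -(-5 - 5)² = -1*(-10)² = -1*100 = -100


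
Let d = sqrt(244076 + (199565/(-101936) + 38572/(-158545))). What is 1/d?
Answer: 4*sqrt(3984386449067045136786585)/3944584819048803 ≈ 0.0020241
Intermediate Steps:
d = sqrt(3984386449067045136786585)/4040360780 (d = sqrt(244076 + (199565*(-1/101936) + 38572*(-1/158545))) = sqrt(244076 + (-199565/101936 - 38572/158545)) = sqrt(244076 - 35571908317/16161443120) = sqrt(3944584819048803/16161443120) = sqrt(3984386449067045136786585)/4040360780 ≈ 494.04)
1/d = 1/(sqrt(3984386449067045136786585)/4040360780) = 4*sqrt(3984386449067045136786585)/3944584819048803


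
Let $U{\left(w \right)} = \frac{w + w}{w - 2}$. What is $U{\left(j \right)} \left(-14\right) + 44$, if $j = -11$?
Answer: $\frac{264}{13} \approx 20.308$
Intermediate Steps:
$U{\left(w \right)} = \frac{2 w}{-2 + w}$
$U{\left(j \right)} \left(-14\right) + 44 = 2 \left(-11\right) \frac{1}{-2 - 11} \left(-14\right) + 44 = 2 \left(-11\right) \frac{1}{-13} \left(-14\right) + 44 = 2 \left(-11\right) \left(- \frac{1}{13}\right) \left(-14\right) + 44 = \frac{22}{13} \left(-14\right) + 44 = - \frac{308}{13} + 44 = \frac{264}{13}$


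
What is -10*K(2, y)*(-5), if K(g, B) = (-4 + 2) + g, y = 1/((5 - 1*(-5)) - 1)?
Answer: 0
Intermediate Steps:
y = 1/9 (y = 1/((5 + 5) - 1) = 1/(10 - 1) = 1/9 ≈ 0.11111)
K(g, B) = -2 + g
-10*K(2, y)*(-5) = -10*(-2 + 2)*(-5) = -10*0*(-5) = 0*(-5) = 0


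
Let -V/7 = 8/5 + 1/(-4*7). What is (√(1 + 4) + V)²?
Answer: 49961/400 - 219*√5/10 ≈ 75.933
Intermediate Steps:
V = -219/20 (V = -7*(8/5 + 1/(-4*7)) = -7*(8*(⅕) - ¼*⅐) = -7*(8/5 - 1/28) = -7*219/140 = -219/20 ≈ -10.950)
(√(1 + 4) + V)² = (√(1 + 4) - 219/20)² = (√5 - 219/20)² = (-219/20 + √5)²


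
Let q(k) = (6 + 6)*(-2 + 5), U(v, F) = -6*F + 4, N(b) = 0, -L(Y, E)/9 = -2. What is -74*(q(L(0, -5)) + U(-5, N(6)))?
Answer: -2960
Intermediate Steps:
L(Y, E) = 18 (L(Y, E) = -9*(-2) = 18)
U(v, F) = 4 - 6*F
q(k) = 36 (q(k) = 12*3 = 36)
-74*(q(L(0, -5)) + U(-5, N(6))) = -74*(36 + (4 - 6*0)) = -74*(36 + (4 + 0)) = -74*(36 + 4) = -74*40 = -2960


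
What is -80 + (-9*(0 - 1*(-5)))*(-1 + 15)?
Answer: -710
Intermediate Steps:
-80 + (-9*(0 - 1*(-5)))*(-1 + 15) = -80 - 9*(0 + 5)*14 = -80 - 9*5*14 = -80 - 45*14 = -80 - 630 = -710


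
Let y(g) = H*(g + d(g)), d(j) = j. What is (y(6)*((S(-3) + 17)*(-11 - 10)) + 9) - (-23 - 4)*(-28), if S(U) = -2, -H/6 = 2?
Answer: 44613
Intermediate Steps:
H = -12 (H = -6*2 = -12)
y(g) = -24*g (y(g) = -12*(g + g) = -24*g)
(y(6)*((S(-3) + 17)*(-11 - 10)) + 9) - (-23 - 4)*(-28) = ((-24*6)*((-2 + 17)*(-11 - 10)) + 9) - (-23 - 4)*(-28) = (-2160*(-21) + 9) - (-27)*(-28) = (-144*(-315) + 9) - 1*756 = (45360 + 9) - 756 = 45369 - 756 = 44613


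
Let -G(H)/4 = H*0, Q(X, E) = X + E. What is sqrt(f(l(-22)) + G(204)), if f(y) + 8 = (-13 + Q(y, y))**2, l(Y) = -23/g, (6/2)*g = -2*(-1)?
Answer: 2*sqrt(1679) ≈ 81.951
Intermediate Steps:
Q(X, E) = E + X
g = 2/3 (g = (-2*(-1))/3 = (1/3)*2 = 2/3 ≈ 0.66667)
G(H) = 0 (G(H) = -4*H*0 = -4*0 = 0)
l(Y) = -69/2 (l(Y) = -23/2/3 = -23*3/2 = -69/2)
f(y) = -8 + (-13 + 2*y)**2 (f(y) = -8 + (-13 + (y + y))**2 = -8 + (-13 + 2*y)**2)
sqrt(f(l(-22)) + G(204)) = sqrt((-8 + (-13 + 2*(-69/2))**2) + 0) = sqrt((-8 + (-13 - 69)**2) + 0) = sqrt((-8 + (-82)**2) + 0) = sqrt((-8 + 6724) + 0) = sqrt(6716 + 0) = sqrt(6716) = 2*sqrt(1679)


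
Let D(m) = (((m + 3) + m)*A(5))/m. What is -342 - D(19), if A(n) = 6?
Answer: -6744/19 ≈ -354.95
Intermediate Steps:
D(m) = (18 + 12*m)/m (D(m) = (((m + 3) + m)*6)/m = (((3 + m) + m)*6)/m = ((3 + 2*m)*6)/m = (18 + 12*m)/m)
-342 - D(19) = -342 - (12 + 18/19) = -342 - 1*246/19 = -342 - 246/19 = -6744/19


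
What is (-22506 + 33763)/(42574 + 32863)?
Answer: 11257/75437 ≈ 0.14922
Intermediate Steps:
(-22506 + 33763)/(42574 + 32863) = 11257/75437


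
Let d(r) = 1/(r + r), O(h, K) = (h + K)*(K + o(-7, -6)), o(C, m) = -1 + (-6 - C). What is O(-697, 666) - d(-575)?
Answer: -23742899/1150 ≈ -20646.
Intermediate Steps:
o(C, m) = -7 - C
O(h, K) = K*(K + h) (O(h, K) = (h + K)*(K + (-7 - 1*(-7))) = (K + h)*(K + (-7 + 7)) = (K + h)*(K + 0) = (K + h)*K = K*(K + h))
d(r) = 1/(2*r)
O(-697, 666) - d(-575) = 666*(666 - 697) - 1/(2*(-575)) = 666*(-31) - (-1)/(2*575) = -20646 - 1*(-1/1150) = -20646 + 1/1150 = -23742899/1150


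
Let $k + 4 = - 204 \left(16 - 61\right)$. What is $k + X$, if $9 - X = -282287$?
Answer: $291472$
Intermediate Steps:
$X = 282296$ ($X = 9 - -282287 = 9 + 282287 = 282296$)
$k = 9176$ ($k = -4 - 204 \left(16 - 61\right) = -4 - -9180 = -4 + 9180 = 9176$)
$k + X = 9176 + 282296 = 291472$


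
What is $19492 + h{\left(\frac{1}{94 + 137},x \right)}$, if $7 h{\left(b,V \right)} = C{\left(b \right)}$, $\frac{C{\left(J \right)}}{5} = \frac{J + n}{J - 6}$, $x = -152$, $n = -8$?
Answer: $\frac{37796835}{1939} \approx 19493.0$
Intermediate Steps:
$C{\left(J \right)} = \frac{5 \left(-8 + J\right)}{-6 + J}$ ($C{\left(J \right)} = 5 \frac{J - 8}{J - 6} = 5 \frac{-8 + J}{-6 + J} = \frac{5 \left(-8 + J\right)}{-6 + J}$)
$h{\left(b,V \right)} = \frac{5 \left(-8 + b\right)}{7 \left(-6 + b\right)}$ ($h{\left(b,V \right)} = \frac{5 \frac{1}{-6 + b} \left(-8 + b\right)}{7} = \frac{5 \left(-8 + b\right)}{7 \left(-6 + b\right)}$)
$19492 + h{\left(\frac{1}{94 + 137},x \right)} = 19492 + \frac{5 \left(-8 + \frac{1}{94 + 137}\right)}{7 \left(-6 + \frac{1}{94 + 137}\right)} = 19492 + \frac{5 \left(-8 + \frac{1}{231}\right)}{7 \left(-6 + \frac{1}{231}\right)} = 19492 + \frac{5}{7} \frac{1}{- \frac{1385}{231}} \left(- \frac{1847}{231}\right) = 19492 + \frac{5}{7} \left(- \frac{231}{1385}\right) \left(- \frac{1847}{231}\right) = 19492 + \frac{1847}{1939} = \frac{37796835}{1939}$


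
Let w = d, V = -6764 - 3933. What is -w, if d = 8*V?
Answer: 85576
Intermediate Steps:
V = -10697
d = -85576 (d = 8*(-10697) = -85576)
w = -85576
-w = -1*(-85576) = 85576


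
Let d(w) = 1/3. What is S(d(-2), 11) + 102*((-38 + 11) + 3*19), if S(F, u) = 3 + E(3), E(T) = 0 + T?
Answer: 3066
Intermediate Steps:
E(T) = T
d(w) = ⅓
S(F, u) = 6 (S(F, u) = 3 + 3 = 6)
S(d(-2), 11) + 102*((-38 + 11) + 3*19) = 6 + 102*((-38 + 11) + 3*19) = 6 + 102*(-27 + 57) = 6 + 102*30 = 6 + 3060 = 3066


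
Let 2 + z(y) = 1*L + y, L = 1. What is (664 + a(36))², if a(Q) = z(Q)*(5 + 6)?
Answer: 1100401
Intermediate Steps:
z(y) = -1 + y (z(y) = -2 + (1*1 + y) = -2 + (1 + y) = -1 + y)
a(Q) = -11 + 11*Q (a(Q) = (-1 + Q)*(5 + 6) = (-1 + Q)*11 = -11 + 11*Q)
(664 + a(36))² = (664 + (-11 + 11*36))² = (664 + (-11 + 396))² = (664 + 385)² = 1049² = 1100401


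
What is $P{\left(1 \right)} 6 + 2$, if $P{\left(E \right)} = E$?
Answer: $8$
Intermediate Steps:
$P{\left(1 \right)} 6 + 2 = 1 \cdot 6 + 2 = 6 + 2 = 8$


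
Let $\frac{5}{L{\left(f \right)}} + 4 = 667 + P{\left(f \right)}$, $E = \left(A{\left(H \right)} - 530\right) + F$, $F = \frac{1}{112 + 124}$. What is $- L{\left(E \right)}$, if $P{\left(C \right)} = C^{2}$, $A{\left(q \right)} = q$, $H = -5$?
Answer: $- \frac{278480}{15978261529} \approx -1.7429 \cdot 10^{-5}$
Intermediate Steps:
$F = \frac{1}{236} \approx 0.0042373$
$E = - \frac{126259}{236}$ ($E = \left(-5 - 530\right) + \frac{1}{236} = -535 + \frac{1}{236} = - \frac{126259}{236} \approx -535.0$)
$L{\left(f \right)} = \frac{5}{663 + f^{2}}$ ($L{\left(f \right)} = \frac{5}{-4 + \left(667 + f^{2}\right)} = \frac{5}{663 + f^{2}}$)
$- L{\left(E \right)} = - \frac{5}{663 + \left(- \frac{126259}{236}\right)^{2}} = - \frac{5}{663 + \frac{15941335081}{55696}} = - \frac{5}{\frac{15978261529}{55696}} = - \frac{5 \cdot 55696}{15978261529} = \left(-1\right) \frac{278480}{15978261529} = - \frac{278480}{15978261529}$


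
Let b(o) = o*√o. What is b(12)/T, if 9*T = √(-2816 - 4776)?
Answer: -54*I*√5694/949 ≈ -4.2937*I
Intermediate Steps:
b(o) = o^(3/2)
T = 2*I*√1898/9 (T = √(-2816 - 4776)/9 = √(-7592)/9 = (2*I*√1898)/9 = 2*I*√1898/9 ≈ 9.6813*I)
b(12)/T = 12^(3/2)/((2*I*√1898/9)) = (24*√3)*(-9*I*√1898/3796) = -54*I*√5694/949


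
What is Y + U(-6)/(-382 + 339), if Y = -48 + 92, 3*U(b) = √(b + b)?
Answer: 44 - 2*I*√3/129 ≈ 44.0 - 0.026854*I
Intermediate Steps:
U(b) = √2*√b/3 (U(b) = √(b + b)/3 = √(2*b)/3 = (√2*√b)/3 = √2*√b/3)
Y = 44
Y + U(-6)/(-382 + 339) = 44 + (√2*√(-6)/3)/(-382 + 339) = 44 + (√2*(I*√6)/3)/(-43) = 44 + (2*I*√3/3)*(-1/43) = 44 - 2*I*√3/129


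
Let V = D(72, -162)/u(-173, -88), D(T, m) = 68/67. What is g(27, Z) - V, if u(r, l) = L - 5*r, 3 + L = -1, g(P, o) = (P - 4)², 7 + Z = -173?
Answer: 30516355/57687 ≈ 529.00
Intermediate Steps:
Z = -180 (Z = -7 - 173 = -180)
g(P, o) = (-4 + P)²
D(T, m) = 68/67 (D(T, m) = 68*(1/67) = 68/67)
L = -4 (L = -3 - 1 = -4)
u(r, l) = -4 - 5*r
V = 68/57687 (V = 68/(67*(-4 - 5*(-173))) = 68/(67*(-4 + 865)) = (68/67)/861 = (68/67)*(1/861) = 68/57687 ≈ 0.0011788)
g(27, Z) - V = (-4 + 27)² - 1*68/57687 = 23² - 68/57687 = 529 - 68/57687 = 30516355/57687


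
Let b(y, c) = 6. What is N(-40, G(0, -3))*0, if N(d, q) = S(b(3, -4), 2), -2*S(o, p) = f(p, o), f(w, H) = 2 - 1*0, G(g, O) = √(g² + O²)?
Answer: 0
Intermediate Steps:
G(g, O) = √(O² + g²)
f(w, H) = 2 (f(w, H) = 2 + 0 = 2)
S(o, p) = -1 (S(o, p) = -½*2 = -1)
N(d, q) = -1
N(-40, G(0, -3))*0 = -1*0 = 0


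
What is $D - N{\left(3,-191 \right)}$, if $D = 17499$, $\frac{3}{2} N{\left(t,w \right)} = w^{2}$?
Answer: $- \frac{20465}{3} \approx -6821.7$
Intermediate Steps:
$N{\left(t,w \right)} = \frac{2 w^{2}}{3}$
$D - N{\left(3,-191 \right)} = 17499 - \frac{2 \left(-191\right)^{2}}{3} = 17499 - \frac{2}{3} \cdot 36481 = 17499 - \frac{72962}{3} = - \frac{20465}{3}$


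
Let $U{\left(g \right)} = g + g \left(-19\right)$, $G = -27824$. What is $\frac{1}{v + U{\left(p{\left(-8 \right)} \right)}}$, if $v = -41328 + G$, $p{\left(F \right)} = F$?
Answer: $- \frac{1}{69008} \approx -1.4491 \cdot 10^{-5}$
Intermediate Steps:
$U{\left(g \right)} = - 18 g$ ($U{\left(g \right)} = g - 19 g = - 18 g$)
$v = -69152$ ($v = -41328 - 27824 = -69152$)
$\frac{1}{v + U{\left(p{\left(-8 \right)} \right)}} = \frac{1}{-69152 - -144} = \frac{1}{-69152 + 144} = \frac{1}{-69008} = - \frac{1}{69008}$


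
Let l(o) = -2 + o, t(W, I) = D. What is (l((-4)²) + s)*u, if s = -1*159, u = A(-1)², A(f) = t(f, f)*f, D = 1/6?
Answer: -145/36 ≈ -4.0278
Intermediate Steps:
D = ⅙ ≈ 0.16667
t(W, I) = ⅙
A(f) = f/6
u = 1/36 (u = ((⅙)*(-1))² = (-⅙)² = 1/36 ≈ 0.027778)
s = -159
(l((-4)²) + s)*u = ((-2 + (-4)²) - 159)*(1/36) = ((-2 + 16) - 159)*(1/36) = (14 - 159)*(1/36) = -145*1/36 = -145/36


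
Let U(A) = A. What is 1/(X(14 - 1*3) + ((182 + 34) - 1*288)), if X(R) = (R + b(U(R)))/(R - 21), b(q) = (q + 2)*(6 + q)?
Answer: -5/476 ≈ -0.010504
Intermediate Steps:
b(q) = (2 + q)*(6 + q)
X(R) = (12 + R**2 + 9*R)/(-21 + R) (X(R) = (R + (12 + R**2 + 8*R))/(R - 21) = (12 + R**2 + 9*R)/(-21 + R))
1/(X(14 - 1*3) + ((182 + 34) - 1*288)) = 1/((12 + (14 - 1*3)**2 + 9*(14 - 1*3))/(-21 + (14 - 1*3)) + ((182 + 34) - 1*288)) = 1/((12 + (14 - 3)**2 + 9*(14 - 3))/(-21 + (14 - 3)) + (216 - 288)) = 1/((12 + 11**2 + 9*11)/(-21 + 11) - 72) = 1/((12 + 121 + 99)/(-10) - 72) = 1/(-1/10*232 - 72) = 1/(-116/5 - 72) = 1/(-476/5) = -5/476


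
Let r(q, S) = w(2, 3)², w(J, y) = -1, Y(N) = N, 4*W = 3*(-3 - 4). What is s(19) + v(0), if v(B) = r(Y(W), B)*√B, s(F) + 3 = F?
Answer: 16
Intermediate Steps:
W = -21/4 (W = (3*(-3 - 4))/4 = (3*(-7))/4 = (¼)*(-21) = -21/4 ≈ -5.2500)
s(F) = -3 + F
r(q, S) = 1 (r(q, S) = (-1)² = 1)
v(B) = √B (v(B) = 1*√B = √B)
s(19) + v(0) = (-3 + 19) + √0 = 16 + 0 = 16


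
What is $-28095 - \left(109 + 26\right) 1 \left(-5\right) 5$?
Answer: $-24720$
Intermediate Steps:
$-28095 - \left(109 + 26\right) 1 \left(-5\right) 5 = -28095 - 135 \left(\left(-5\right) 5\right) = -28095 - 135 \left(-25\right) = -28095 - -3375 = -28095 + 3375 = -24720$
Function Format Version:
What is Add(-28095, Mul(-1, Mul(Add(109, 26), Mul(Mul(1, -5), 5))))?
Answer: -24720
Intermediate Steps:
Add(-28095, Mul(-1, Mul(Add(109, 26), Mul(Mul(1, -5), 5)))) = Add(-28095, Mul(-1, Mul(135, Mul(-5, 5)))) = Add(-28095, Mul(-1, Mul(135, -25))) = Add(-28095, Mul(-1, -3375)) = Add(-28095, 3375) = -24720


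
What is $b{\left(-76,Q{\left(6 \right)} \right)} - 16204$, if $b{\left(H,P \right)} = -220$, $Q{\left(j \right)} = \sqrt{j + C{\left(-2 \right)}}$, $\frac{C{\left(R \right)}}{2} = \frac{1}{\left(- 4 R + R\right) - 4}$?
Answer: $-16424$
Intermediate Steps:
$C{\left(R \right)} = \frac{2}{-4 - 3 R}$ ($C{\left(R \right)} = \frac{2}{\left(- 4 R + R\right) - 4} = \frac{2}{- 3 R - 4} = \frac{2}{-4 - 3 R}$)
$Q{\left(j \right)} = \sqrt{1 + j}$ ($Q{\left(j \right)} = \sqrt{j - \frac{2}{4 + 3 \left(-2\right)}} = \sqrt{j - \frac{2}{4 - 6}} = \sqrt{j - \frac{2}{-2}} = \sqrt{j - -1} = \sqrt{j + 1} = \sqrt{1 + j}$)
$b{\left(-76,Q{\left(6 \right)} \right)} - 16204 = -220 - 16204 = -16424$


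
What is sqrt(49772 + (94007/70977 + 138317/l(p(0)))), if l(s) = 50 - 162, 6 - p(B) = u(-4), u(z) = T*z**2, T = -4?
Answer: sqrt(191706289236852117)/1987356 ≈ 220.31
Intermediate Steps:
u(z) = -4*z**2
p(B) = 70 (p(B) = 6 - (-4)*(-4)**2 = 6 - (-4)*16 = 6 - 1*(-64) = 6 + 64 = 70)
l(s) = -112
sqrt(49772 + (94007/70977 + 138317/l(p(0)))) = sqrt(49772 + (94007/70977 + 138317/(-112))) = sqrt(49772 + (94007*(1/70977) + 138317*(-1/112))) = sqrt(49772 + (94007/70977 - 138317/112)) = sqrt(49772 - 9806796925/7949424) = sqrt(385851934403/7949424) = sqrt(191706289236852117)/1987356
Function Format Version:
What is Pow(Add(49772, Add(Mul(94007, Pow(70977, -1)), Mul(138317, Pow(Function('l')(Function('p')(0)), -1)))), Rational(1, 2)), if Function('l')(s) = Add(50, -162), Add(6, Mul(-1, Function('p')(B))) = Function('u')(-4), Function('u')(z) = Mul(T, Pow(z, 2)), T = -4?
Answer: Mul(Rational(1, 1987356), Pow(191706289236852117, Rational(1, 2))) ≈ 220.31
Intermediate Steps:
Function('u')(z) = Mul(-4, Pow(z, 2))
Function('p')(B) = 70 (Function('p')(B) = Add(6, Mul(-1, Mul(-4, Pow(-4, 2)))) = Add(6, Mul(-1, Mul(-4, 16))) = Add(6, Mul(-1, -64)) = Add(6, 64) = 70)
Function('l')(s) = -112
Pow(Add(49772, Add(Mul(94007, Pow(70977, -1)), Mul(138317, Pow(Function('l')(Function('p')(0)), -1)))), Rational(1, 2)) = Pow(Add(49772, Add(Mul(94007, Pow(70977, -1)), Mul(138317, Pow(-112, -1)))), Rational(1, 2)) = Pow(Add(49772, Add(Mul(94007, Rational(1, 70977)), Mul(138317, Rational(-1, 112)))), Rational(1, 2)) = Pow(Add(49772, Add(Rational(94007, 70977), Rational(-138317, 112))), Rational(1, 2)) = Pow(Add(49772, Rational(-9806796925, 7949424)), Rational(1, 2)) = Pow(Rational(385851934403, 7949424), Rational(1, 2)) = Mul(Rational(1, 1987356), Pow(191706289236852117, Rational(1, 2)))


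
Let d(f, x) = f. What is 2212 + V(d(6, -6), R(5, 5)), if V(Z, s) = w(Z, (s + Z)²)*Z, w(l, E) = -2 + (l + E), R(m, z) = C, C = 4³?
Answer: 31636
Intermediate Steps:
C = 64
R(m, z) = 64
w(l, E) = -2 + E + l (w(l, E) = -2 + (E + l) = -2 + E + l)
V(Z, s) = Z*(-2 + Z + (Z + s)²) (V(Z, s) = (-2 + (s + Z)² + Z)*Z = (-2 + (Z + s)² + Z)*Z = (-2 + Z + (Z + s)²)*Z = Z*(-2 + Z + (Z + s)²))
2212 + V(d(6, -6), R(5, 5)) = 2212 + 6*(-2 + 6 + (6 + 64)²) = 2212 + 6*(-2 + 6 + 70²) = 2212 + 6*(-2 + 6 + 4900) = 2212 + 6*4904 = 2212 + 29424 = 31636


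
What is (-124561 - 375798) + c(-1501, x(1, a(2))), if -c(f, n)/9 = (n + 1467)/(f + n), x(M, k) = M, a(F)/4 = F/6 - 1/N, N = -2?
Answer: -62543774/125 ≈ -5.0035e+5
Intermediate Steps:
a(F) = 2 + 2*F/3 (a(F) = 4*(F/6 - 1/(-2)) = 4*(F*(⅙) - 1*(-½)) = 4*(F/6 + ½) = 4*(½ + F/6) = 2 + 2*F/3)
c(f, n) = -9*(1467 + n)/(f + n) (c(f, n) = -9*(n + 1467)/(f + n) = -9*(1467 + n)/(f + n))
(-124561 - 375798) + c(-1501, x(1, a(2))) = (-124561 - 375798) + 9*(-1467 - 1*1)/(-1501 + 1) = -500359 + 9*(-1467 - 1)/(-1500) = -500359 + 9*(-1/1500)*(-1468) = -500359 + 1101/125 = -62543774/125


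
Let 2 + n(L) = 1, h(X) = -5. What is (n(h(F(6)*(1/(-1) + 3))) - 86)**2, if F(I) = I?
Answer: 7569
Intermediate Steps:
n(L) = -1 (n(L) = -2 + 1 = -1)
(n(h(F(6)*(1/(-1) + 3))) - 86)**2 = (-1 - 86)**2 = (-87)**2 = 7569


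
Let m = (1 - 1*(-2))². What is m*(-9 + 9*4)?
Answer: 243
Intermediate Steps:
m = 9 (m = (1 + 2)² = 3² = 9)
m*(-9 + 9*4) = 9*(-9 + 9*4) = 9*(-9 + 36) = 9*27 = 243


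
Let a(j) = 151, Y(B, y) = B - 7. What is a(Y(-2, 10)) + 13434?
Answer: 13585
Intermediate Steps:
Y(B, y) = -7 + B
a(Y(-2, 10)) + 13434 = 151 + 13434 = 13585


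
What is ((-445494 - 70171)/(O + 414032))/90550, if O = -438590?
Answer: 103133/444745380 ≈ 0.00023189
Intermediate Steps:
((-445494 - 70171)/(O + 414032))/90550 = ((-445494 - 70171)/(-438590 + 414032))/90550 = -515665/(-24558)*(1/90550) = -515665*(-1/24558)*(1/90550) = (515665/24558)*(1/90550) = 103133/444745380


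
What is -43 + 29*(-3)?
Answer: -130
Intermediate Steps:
-43 + 29*(-3) = -43 - 87 = -130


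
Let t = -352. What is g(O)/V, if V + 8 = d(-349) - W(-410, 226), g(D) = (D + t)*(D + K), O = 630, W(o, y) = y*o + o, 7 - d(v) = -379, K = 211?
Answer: 116899/46724 ≈ 2.5019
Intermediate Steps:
d(v) = 386 (d(v) = 7 - 1*(-379) = 7 + 379 = 386)
W(o, y) = o + o*y (W(o, y) = o*y + o = o + o*y)
g(D) = (-352 + D)*(211 + D) (g(D) = (D - 352)*(D + 211) = (-352 + D)*(211 + D))
V = 93448 (V = -8 + (386 - (-410)*(1 + 226)) = -8 + (386 - (-410)*227) = -8 + (386 - 1*(-93070)) = -8 + (386 + 93070) = -8 + 93456 = 93448)
g(O)/V = (-74272 + 630² - 141*630)/93448 = (-74272 + 396900 - 88830)*(1/93448) = 233798*(1/93448) = 116899/46724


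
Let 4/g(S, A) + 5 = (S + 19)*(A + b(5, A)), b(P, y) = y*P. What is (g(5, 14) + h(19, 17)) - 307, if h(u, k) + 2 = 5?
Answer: -611340/2011 ≈ -304.00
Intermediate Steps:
h(u, k) = 3 (h(u, k) = -2 + 5 = 3)
b(P, y) = P*y
g(S, A) = 4/(-5 + 6*A*(19 + S)) (g(S, A) = 4/(-5 + (S + 19)*(A + 5*A)) = 4/(-5 + (19 + S)*(6*A)) = 4/(-5 + 6*A*(19 + S)))
(g(5, 14) + h(19, 17)) - 307 = (4/(-5 + 114*14 + 6*14*5) + 3) - 307 = (4/(-5 + 1596 + 420) + 3) - 307 = (4/2011 + 3) - 307 = 6037/2011 - 307 = -611340/2011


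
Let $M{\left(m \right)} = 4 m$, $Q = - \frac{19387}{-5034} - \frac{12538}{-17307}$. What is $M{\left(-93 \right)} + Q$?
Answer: $- \frac{10670423945}{29041146} \approx -367.42$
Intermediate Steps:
$Q = \frac{132882367}{29041146}$ ($Q = \left(-19387\right) \left(- \frac{1}{5034}\right) - - \frac{12538}{17307} = \frac{19387}{5034} + \frac{12538}{17307} = \frac{132882367}{29041146} \approx 4.5757$)
$M{\left(-93 \right)} + Q = 4 \left(-93\right) + \frac{132882367}{29041146} = -372 + \frac{132882367}{29041146} = - \frac{10670423945}{29041146}$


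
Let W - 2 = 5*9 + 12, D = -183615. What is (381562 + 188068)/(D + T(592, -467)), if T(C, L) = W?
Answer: -284815/91778 ≈ -3.1033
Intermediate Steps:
W = 59 (W = 2 + (5*9 + 12) = 2 + (45 + 12) = 2 + 57 = 59)
T(C, L) = 59
(381562 + 188068)/(D + T(592, -467)) = (381562 + 188068)/(-183615 + 59) = 569630/(-183556) = 569630*(-1/183556) = -284815/91778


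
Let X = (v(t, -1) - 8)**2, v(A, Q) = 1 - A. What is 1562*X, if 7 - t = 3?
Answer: 189002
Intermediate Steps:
t = 4 (t = 7 - 1*3 = 7 - 3 = 4)
X = 121 (X = ((1 - 1*4) - 8)**2 = ((1 - 4) - 8)**2 = (-3 - 8)**2 = (-11)**2 = 121)
1562*X = 1562*121 = 189002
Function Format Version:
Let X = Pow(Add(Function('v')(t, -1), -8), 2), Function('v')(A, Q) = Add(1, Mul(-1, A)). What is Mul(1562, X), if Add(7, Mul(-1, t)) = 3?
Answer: 189002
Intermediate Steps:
t = 4 (t = Add(7, Mul(-1, 3)) = Add(7, -3) = 4)
X = 121 (X = Pow(Add(Add(1, Mul(-1, 4)), -8), 2) = Pow(Add(Add(1, -4), -8), 2) = Pow(Add(-3, -8), 2) = Pow(-11, 2) = 121)
Mul(1562, X) = Mul(1562, 121) = 189002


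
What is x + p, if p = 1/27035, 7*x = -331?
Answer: -8948578/189245 ≈ -47.286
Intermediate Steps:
x = -331/7 (x = (⅐)*(-331) = -331/7 ≈ -47.286)
p = 1/27035 ≈ 3.6989e-5
x + p = -331/7 + 1/27035 = -8948578/189245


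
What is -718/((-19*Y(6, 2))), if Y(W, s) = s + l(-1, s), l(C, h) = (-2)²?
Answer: 359/57 ≈ 6.2982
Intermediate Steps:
l(C, h) = 4
Y(W, s) = 4 + s (Y(W, s) = s + 4 = 4 + s)
-718/((-19*Y(6, 2))) = -718/((-19*(4 + 2))) = -718/((-19*6)) = -718/(-114) = -718*(-1)/114 = -1*(-359/57) = 359/57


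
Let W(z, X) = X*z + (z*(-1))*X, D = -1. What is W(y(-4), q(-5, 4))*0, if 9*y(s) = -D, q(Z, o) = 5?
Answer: 0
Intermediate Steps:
y(s) = ⅑ (y(s) = (-1*(-1))/9 = (⅑)*1 = ⅑)
W(z, X) = 0 (W(z, X) = X*z + (-z)*X = X*z - X*z = 0)
W(y(-4), q(-5, 4))*0 = 0*0 = 0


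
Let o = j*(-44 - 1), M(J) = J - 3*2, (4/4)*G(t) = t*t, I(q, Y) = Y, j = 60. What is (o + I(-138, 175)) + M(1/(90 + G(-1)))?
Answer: -230320/91 ≈ -2531.0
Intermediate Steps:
G(t) = t**2 (G(t) = t*t = t**2)
M(J) = -6 + J (M(J) = J - 6 = -6 + J)
o = -2700 (o = 60*(-44 - 1) = 60*(-45) = -2700)
(o + I(-138, 175)) + M(1/(90 + G(-1))) = (-2700 + 175) + (-6 + 1/(90 + (-1)**2)) = -2525 + (-6 + 1/(90 + 1)) = -2525 + (-6 + 1/91) = -2525 - 545/91 = -230320/91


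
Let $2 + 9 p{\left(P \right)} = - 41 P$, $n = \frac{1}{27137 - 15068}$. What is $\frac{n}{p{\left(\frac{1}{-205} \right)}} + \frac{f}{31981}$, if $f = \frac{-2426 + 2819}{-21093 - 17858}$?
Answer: $- \frac{6233202772}{15034255915239} \approx -0.0004146$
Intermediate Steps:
$n = \frac{1}{12069} \approx 8.2857 \cdot 10^{-5}$
$f = - \frac{393}{38951}$ ($f = \frac{393}{-38951} = 393 \left(- \frac{1}{38951}\right) = - \frac{393}{38951} \approx -0.01009$)
$p{\left(P \right)} = - \frac{2}{9} - \frac{41 P}{9}$ ($p{\left(P \right)} = - \frac{2}{9} + \frac{\left(-41\right) P}{9} = - \frac{2}{9} - \frac{41 P}{9}$)
$\frac{n}{p{\left(\frac{1}{-205} \right)}} + \frac{f}{31981} = \frac{1}{12069 \left(- \frac{2}{9} - \frac{41}{9 \left(-205\right)}\right)} - \frac{393}{38951 \cdot 31981} = \frac{1}{12069 \left(- \frac{2}{9} - - \frac{1}{45}\right)} - \frac{393}{1245691931} = \frac{1}{12069 \left(- \frac{2}{9} + \frac{1}{45}\right)} - \frac{393}{1245691931} = \frac{1}{12069 \left(- \frac{1}{5}\right)} - \frac{393}{1245691931} = \frac{1}{12069} \left(-5\right) - \frac{393}{1245691931} = - \frac{5}{12069} - \frac{393}{1245691931} = - \frac{6233202772}{15034255915239}$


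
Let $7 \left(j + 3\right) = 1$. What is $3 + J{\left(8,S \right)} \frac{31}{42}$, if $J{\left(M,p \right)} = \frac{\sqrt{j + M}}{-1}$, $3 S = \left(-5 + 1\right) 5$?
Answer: $3 - \frac{31 \sqrt{7}}{49} \approx 1.3262$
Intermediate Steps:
$j = - \frac{20}{7}$ ($j = -3 + \frac{1}{7} \cdot 1 = -3 + \frac{1}{7} = - \frac{20}{7} \approx -2.8571$)
$S = - \frac{20}{3}$ ($S = \frac{\left(-5 + 1\right) 5}{3} = \frac{\left(-4\right) 5}{3} = \frac{1}{3} \left(-20\right) = - \frac{20}{3} \approx -6.6667$)
$J{\left(M,p \right)} = - \sqrt{- \frac{20}{7} + M}$ ($J{\left(M,p \right)} = \frac{\sqrt{- \frac{20}{7} + M}}{-1} = \sqrt{- \frac{20}{7} + M} \left(-1\right) = - \sqrt{- \frac{20}{7} + M}$)
$3 + J{\left(8,S \right)} \frac{31}{42} = 3 + - \frac{\sqrt{-140 + 49 \cdot 8}}{7} \cdot \frac{31}{42} = 3 + - \frac{\sqrt{-140 + 392}}{7} \cdot 31 \cdot \frac{1}{42} = 3 + - \frac{\sqrt{252}}{7} \cdot \frac{31}{42} = 3 + - \frac{6 \sqrt{7}}{7} \cdot \frac{31}{42} = 3 - \frac{31 \sqrt{7}}{49}$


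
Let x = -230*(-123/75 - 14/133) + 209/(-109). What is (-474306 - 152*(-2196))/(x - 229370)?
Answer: 132274770/215544509 ≈ 0.61368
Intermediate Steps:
x = 4136751/10355 (x = -230*(-123*1/75 - 14*1/133) + 209*(-1/109) = -230*(-41/25 - 2/19) - 209/109 = -230*(-829/475) - 209/109 = 38134/95 - 209/109 = 4136751/10355 ≈ 399.49)
(-474306 - 152*(-2196))/(x - 229370) = (-474306 - 152*(-2196))/(4136751/10355 - 229370) = (-474306 + 333792)/(-2370989599/10355) = -140514*(-10355/2370989599) = 132274770/215544509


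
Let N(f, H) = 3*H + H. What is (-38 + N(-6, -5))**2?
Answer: 3364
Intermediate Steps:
N(f, H) = 4*H
(-38 + N(-6, -5))**2 = (-38 + 4*(-5))**2 = (-38 - 20)**2 = (-58)**2 = 3364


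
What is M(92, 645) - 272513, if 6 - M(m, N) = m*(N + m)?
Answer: -340311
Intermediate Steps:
M(m, N) = 6 - m*(N + m)
M(92, 645) - 272513 = (6 - 1*92² - 1*645*92) - 272513 = (6 - 1*8464 - 59340) - 272513 = (6 - 8464 - 59340) - 272513 = -67798 - 272513 = -340311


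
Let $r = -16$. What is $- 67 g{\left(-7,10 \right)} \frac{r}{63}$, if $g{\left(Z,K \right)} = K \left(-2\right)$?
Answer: $- \frac{21440}{63} \approx -340.32$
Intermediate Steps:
$g{\left(Z,K \right)} = - 2 K$
$- 67 g{\left(-7,10 \right)} \frac{r}{63} = - 67 \left(\left(-2\right) 10\right) \left(- \frac{16}{63}\right) = \left(-67\right) \left(-20\right) \left(\left(-16\right) \frac{1}{63}\right) = 1340 \left(- \frac{16}{63}\right) = - \frac{21440}{63}$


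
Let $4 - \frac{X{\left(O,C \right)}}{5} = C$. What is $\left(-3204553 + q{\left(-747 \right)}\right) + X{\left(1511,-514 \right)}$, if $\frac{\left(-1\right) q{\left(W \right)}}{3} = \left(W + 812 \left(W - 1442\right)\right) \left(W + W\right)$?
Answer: $-7973161593$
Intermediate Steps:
$X{\left(O,C \right)} = 20 - 5 C$
$q{\left(W \right)} = - 6 W \left(-1170904 + 813 W\right)$ ($q{\left(W \right)} = - 3 \left(W + 812 \left(W - 1442\right)\right) \left(W + W\right) = - 3 \left(W + 812 \left(-1442 + W\right)\right) 2 W = - 3 \left(W + \left(-1170904 + 812 W\right)\right) 2 W = - 3 \left(-1170904 + 813 W\right) 2 W = - 3 \cdot 2 W \left(-1170904 + 813 W\right) = - 6 W \left(-1170904 + 813 W\right)$)
$\left(-3204553 + q{\left(-747 \right)}\right) + X{\left(1511,-514 \right)} = \left(-3204553 + 6 \left(-747\right) \left(1170904 - -607311\right)\right) + \left(20 - -2570\right) = \left(-3204553 + 6 \left(-747\right) \left(1170904 + 607311\right)\right) + \left(20 + 2570\right) = \left(-3204553 + 6 \left(-747\right) 1778215\right) + 2590 = \left(-3204553 - 7969959630\right) + 2590 = -7973164183 + 2590 = -7973161593$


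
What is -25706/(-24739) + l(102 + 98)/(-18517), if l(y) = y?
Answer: 471050202/458092063 ≈ 1.0283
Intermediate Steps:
-25706/(-24739) + l(102 + 98)/(-18517) = -25706/(-24739) + (102 + 98)/(-18517) = -25706*(-1/24739) + 200*(-1/18517) = 25706/24739 - 200/18517 = 471050202/458092063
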